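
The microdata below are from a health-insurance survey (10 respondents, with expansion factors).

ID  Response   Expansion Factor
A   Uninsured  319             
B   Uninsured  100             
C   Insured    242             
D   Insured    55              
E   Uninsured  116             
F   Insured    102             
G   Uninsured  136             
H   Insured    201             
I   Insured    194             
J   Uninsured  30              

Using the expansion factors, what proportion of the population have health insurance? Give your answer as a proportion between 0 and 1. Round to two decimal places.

0.53

Sum of weights for 'Insured' = 242 + 55 + 102 + 201 + 194 = 794
Total weight = 319 + 100 + 242 + 55 + 116 + 102 + 136 + 201 + 194 + 30 = 1495
Weighted proportion = 794 / 1495 = 0.53110368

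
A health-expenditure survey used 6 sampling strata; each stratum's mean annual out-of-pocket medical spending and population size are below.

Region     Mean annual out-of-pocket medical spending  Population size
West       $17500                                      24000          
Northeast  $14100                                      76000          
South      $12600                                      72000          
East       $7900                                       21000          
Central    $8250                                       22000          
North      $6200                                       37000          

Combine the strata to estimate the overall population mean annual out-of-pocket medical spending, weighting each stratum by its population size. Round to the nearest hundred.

Σ Nₕ·x̄ₕ = 17500×24000 + 14100×76000 + 12600×72000 + 7900×21000 + 8250×22000 + 6200×37000
  = 420000000 + 1071600000 + 907200000 + 165900000 + 181500000 + 229400000 = 2975600000
Σ Nₕ = 252000
Overall mean = 2975600000 / 252000 = 11807.937

11800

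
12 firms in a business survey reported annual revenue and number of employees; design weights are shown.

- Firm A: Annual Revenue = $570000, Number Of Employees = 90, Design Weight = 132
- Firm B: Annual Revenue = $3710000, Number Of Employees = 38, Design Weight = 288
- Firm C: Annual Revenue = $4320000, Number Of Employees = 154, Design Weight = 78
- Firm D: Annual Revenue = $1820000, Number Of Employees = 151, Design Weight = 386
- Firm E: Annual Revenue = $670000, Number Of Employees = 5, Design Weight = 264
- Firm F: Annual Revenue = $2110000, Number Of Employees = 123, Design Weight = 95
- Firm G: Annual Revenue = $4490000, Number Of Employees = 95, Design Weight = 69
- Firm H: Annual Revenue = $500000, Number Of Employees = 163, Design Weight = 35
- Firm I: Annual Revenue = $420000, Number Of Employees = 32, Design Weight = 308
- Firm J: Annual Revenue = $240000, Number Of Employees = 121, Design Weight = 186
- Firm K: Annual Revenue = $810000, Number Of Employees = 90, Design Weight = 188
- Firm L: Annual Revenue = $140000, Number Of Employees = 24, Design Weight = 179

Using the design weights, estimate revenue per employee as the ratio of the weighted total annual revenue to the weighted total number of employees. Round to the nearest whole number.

Σ wᵢ·y = 570000×132 + 3710000×288 + 4320000×78 + 1820000×386 + 670000×264 + 2110000×95 + 4490000×69 + 500000×35 + 420000×308 + 240000×186 + 810000×188 + 140000×179
  = 75240000 + 1068480000 + 336960000 + 702520000 + 176880000 + 200450000 + 309810000 + 17500000 + 129360000 + 44640000 + 152280000 + 25060000 = 3239180000
Σ wᵢ·x = 90×132 + 38×288 + 154×78 + 151×386 + 5×264 + 123×95 + 95×69 + 163×35 + 32×308 + 121×186 + 90×188 + 24×179
  = 171965
Ratio = 3239180000 / 171965 = 18836.275

18836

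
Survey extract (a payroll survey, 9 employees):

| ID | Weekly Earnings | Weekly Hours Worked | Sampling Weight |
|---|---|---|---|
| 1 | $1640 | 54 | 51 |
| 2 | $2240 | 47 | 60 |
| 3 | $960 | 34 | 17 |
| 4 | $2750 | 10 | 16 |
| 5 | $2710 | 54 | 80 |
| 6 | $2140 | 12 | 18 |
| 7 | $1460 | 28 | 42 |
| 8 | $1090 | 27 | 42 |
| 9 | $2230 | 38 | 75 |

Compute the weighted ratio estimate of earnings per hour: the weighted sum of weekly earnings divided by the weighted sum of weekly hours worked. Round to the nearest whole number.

Σ wᵢ·y = 1640×51 + 2240×60 + 960×17 + 2750×16 + 2710×80 + 2140×18 + 1460×42 + 1090×42 + 2230×75
  = 83640 + 134400 + 16320 + 44000 + 216800 + 38520 + 61320 + 45780 + 167250 = 808030
Σ wᵢ·x = 54×51 + 47×60 + 34×17 + 10×16 + 54×80 + 12×18 + 28×42 + 27×42 + 38×75
  = 2754 + 2820 + 578 + 160 + 4320 + 216 + 1176 + 1134 + 2850 = 16008
Ratio = 808030 / 16008 = 50.476637

50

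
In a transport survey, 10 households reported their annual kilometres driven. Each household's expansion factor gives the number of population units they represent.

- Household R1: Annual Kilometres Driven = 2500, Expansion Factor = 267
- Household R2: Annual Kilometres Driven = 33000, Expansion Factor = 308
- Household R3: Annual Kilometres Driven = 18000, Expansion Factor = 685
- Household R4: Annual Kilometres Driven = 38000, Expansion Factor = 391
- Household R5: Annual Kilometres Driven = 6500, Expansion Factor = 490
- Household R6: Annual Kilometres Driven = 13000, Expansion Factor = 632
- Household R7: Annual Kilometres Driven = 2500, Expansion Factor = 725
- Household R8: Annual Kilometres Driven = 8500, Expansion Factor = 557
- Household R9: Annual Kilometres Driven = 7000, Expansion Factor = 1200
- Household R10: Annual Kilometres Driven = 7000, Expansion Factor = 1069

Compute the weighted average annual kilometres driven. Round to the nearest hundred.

11400

Weighted sum = 2500×267 + 33000×308 + 18000×685 + 38000×391 + 6500×490 + 13000×632 + 2500×725 + 8500×557 + 7000×1200 + 7000×1069
  = 667500 + 10164000 + 12330000 + 14858000 + 3185000 + 8216000 + 1812500 + 4734500 + 8400000 + 7483000 = 71850500
Sum of weights = 267 + 308 + 685 + 391 + 490 + 632 + 725 + 557 + 1200 + 1069 = 6324
Weighted mean = 71850500 / 6324 = 11361.559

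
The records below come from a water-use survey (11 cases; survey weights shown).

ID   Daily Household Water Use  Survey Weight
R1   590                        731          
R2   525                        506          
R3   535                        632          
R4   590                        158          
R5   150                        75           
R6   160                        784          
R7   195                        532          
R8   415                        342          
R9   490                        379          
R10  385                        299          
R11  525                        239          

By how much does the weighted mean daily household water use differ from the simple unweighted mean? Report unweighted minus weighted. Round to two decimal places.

Unweighted sum = 590 + 525 + 535 + 590 + 150 + 160 + 195 + 415 + 490 + 385 + 525 = 4560
Unweighted mean = 4560 / 11 = 414.54545
Weighted sum = 590×731 + 525×506 + 535×632 + 590×158 + 150×75 + 160×784 + 195×532 + 415×342 + 490×379 + 385×299 + 525×239
  = 1936940
Sum of weights = 731 + 506 + 632 + 158 + 75 + 784 + 532 + 342 + 379 + 299 + 239 = 4677
Weighted mean = 1936940 / 4677 = 414.14154
Difference (unweighted minus weighted) = 0.40391082

0.40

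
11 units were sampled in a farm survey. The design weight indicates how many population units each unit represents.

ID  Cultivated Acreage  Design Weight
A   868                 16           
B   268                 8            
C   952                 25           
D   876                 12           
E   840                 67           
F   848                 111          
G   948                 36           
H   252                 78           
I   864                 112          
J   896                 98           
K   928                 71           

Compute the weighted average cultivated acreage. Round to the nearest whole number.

797

Weighted sum = 868×16 + 268×8 + 952×25 + 876×12 + 840×67 + 848×111 + 948×36 + 252×78 + 864×112 + 896×98 + 928×71
  = 505000
Sum of weights = 634
Weighted mean = 505000 / 634 = 796.52997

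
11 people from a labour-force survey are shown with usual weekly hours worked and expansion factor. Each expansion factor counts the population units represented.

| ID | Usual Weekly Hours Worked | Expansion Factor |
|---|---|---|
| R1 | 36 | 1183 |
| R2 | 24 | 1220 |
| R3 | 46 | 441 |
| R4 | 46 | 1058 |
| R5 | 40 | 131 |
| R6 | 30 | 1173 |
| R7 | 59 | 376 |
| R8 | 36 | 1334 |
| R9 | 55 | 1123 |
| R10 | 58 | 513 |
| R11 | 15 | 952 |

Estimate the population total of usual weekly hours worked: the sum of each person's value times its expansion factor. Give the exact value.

Weighted total = 36×1183 + 24×1220 + 46×441 + 46×1058 + 40×131 + 30×1173 + 59×376 + 36×1334 + 55×1123 + 58×513 + 15×952
  = 357259

357259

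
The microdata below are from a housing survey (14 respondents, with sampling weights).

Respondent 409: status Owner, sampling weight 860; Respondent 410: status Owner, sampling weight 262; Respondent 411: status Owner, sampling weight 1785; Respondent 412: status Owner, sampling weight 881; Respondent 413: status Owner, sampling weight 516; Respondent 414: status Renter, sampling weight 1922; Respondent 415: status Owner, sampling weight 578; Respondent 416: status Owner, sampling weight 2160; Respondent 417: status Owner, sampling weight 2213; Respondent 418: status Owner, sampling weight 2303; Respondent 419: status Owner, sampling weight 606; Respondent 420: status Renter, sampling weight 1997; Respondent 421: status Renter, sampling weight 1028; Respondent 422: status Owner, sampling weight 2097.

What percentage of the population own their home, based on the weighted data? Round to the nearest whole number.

Sum of weights for 'Owner' = 860 + 262 + 1785 + 881 + 516 + 578 + 2160 + 2213 + 2303 + 606 + 2097 = 14261
Total weight = 19208
Weighted proportion = 14261 / 19208 = 0.74245106 → 74.245106%

74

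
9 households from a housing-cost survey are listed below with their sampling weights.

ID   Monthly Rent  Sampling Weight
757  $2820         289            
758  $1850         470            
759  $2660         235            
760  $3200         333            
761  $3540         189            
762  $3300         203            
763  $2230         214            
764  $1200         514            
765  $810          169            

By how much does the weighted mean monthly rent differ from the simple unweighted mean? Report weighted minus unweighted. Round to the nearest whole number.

-129

Unweighted sum = 2820 + 1850 + 2660 + 3200 + 3540 + 3300 + 2230 + 1200 + 810 = 21610
Unweighted mean = 21610 / 9 = 2401.1111
Weighted sum = 2820×289 + 1850×470 + 2660×235 + 3200×333 + 3540×189 + 3300×203 + 2230×214 + 1200×514 + 810×169
  = 814980 + 869500 + 625100 + 1065600 + 669060 + 669900 + 477220 + 616800 + 136890 = 5945050
Sum of weights = 289 + 470 + 235 + 333 + 189 + 203 + 214 + 514 + 169 = 2616
Weighted mean = 5945050 / 2616 = 2272.5726
Difference (weighted minus unweighted) = -128.53848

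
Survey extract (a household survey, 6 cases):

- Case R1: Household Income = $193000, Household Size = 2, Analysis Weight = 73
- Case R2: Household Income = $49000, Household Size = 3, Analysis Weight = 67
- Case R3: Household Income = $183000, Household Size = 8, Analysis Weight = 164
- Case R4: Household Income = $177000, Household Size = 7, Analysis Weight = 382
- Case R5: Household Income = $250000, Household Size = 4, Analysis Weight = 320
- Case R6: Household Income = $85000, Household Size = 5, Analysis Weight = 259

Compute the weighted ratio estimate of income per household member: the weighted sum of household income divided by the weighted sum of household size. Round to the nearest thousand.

Σ wᵢ·y = 193000×73 + 49000×67 + 183000×164 + 177000×382 + 250000×320 + 85000×259
  = 14089000 + 3283000 + 30012000 + 67614000 + 80000000 + 22015000 = 217013000
Σ wᵢ·x = 6908
Ratio = 217013000 / 6908 = 31414.737

31000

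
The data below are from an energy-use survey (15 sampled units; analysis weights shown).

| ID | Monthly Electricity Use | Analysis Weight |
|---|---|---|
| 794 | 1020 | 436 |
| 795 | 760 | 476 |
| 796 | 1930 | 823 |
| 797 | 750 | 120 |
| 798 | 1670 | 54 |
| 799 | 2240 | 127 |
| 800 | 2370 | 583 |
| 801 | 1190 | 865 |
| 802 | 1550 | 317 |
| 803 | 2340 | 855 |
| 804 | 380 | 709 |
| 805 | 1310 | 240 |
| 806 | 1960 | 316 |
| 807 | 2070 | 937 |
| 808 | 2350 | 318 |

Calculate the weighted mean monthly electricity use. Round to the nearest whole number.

1624

Weighted sum = 11652710
Sum of weights = 7176
Weighted mean = 11652710 / 7176 = 1623.8448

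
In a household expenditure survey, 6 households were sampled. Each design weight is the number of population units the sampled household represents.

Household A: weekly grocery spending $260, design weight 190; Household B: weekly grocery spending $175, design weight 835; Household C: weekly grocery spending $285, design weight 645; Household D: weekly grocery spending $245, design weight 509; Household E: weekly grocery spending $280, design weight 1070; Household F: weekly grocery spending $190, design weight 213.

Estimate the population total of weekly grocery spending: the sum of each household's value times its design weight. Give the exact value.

844125

Weighted total = 260×190 + 175×835 + 285×645 + 245×509 + 280×1070 + 190×213
  = 49400 + 146125 + 183825 + 124705 + 299600 + 40470 = 844125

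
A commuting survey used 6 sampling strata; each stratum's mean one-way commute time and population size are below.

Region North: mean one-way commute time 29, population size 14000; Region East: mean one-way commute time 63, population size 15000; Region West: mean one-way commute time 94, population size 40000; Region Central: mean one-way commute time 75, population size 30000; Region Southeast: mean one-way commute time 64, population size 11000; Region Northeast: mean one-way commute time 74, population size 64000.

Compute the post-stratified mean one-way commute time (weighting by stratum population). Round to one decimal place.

Σ Nₕ·x̄ₕ = 29×14000 + 63×15000 + 94×40000 + 75×30000 + 64×11000 + 74×64000
  = 12801000
Σ Nₕ = 14000 + 15000 + 40000 + 30000 + 11000 + 64000 = 174000
Overall mean = 12801000 / 174000 = 73.568966

73.6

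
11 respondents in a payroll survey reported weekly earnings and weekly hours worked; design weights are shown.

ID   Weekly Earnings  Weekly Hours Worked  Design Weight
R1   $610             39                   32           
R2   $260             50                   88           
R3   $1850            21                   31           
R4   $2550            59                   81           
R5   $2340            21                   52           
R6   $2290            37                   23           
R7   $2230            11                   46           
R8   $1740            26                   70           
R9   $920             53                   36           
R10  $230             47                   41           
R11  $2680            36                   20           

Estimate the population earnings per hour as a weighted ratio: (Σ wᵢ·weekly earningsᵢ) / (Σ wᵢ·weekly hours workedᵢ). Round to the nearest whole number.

40

Σ wᵢ·y = 610×32 + 260×88 + 1850×31 + 2550×81 + 2340×52 + 2290×23 + 2230×46 + 1740×70 + 920×36 + 230×41 + 2680×20
  = 19520 + 22880 + 57350 + 206550 + 121680 + 52670 + 102580 + 121800 + 33120 + 9430 + 53600 = 801180
Σ wᵢ·x = 19902
Ratio = 801180 / 19902 = 40.256256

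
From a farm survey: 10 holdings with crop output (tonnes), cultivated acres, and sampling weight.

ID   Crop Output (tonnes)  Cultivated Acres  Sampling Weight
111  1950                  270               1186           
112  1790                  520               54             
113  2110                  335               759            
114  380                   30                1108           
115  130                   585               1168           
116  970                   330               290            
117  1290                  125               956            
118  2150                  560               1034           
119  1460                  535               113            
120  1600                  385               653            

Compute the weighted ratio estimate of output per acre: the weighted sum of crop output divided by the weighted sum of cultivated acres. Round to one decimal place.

Σ wᵢ·y = 9531150
Σ wᵢ·x = 270×1186 + 520×54 + 335×759 + 30×1108 + 585×1168 + 330×290 + 125×956 + 560×1034 + 535×113 + 385×653
  = 320220 + 28080 + 254265 + 33240 + 683280 + 95700 + 119500 + 579040 + 60455 + 251405 = 2425185
Ratio = 9531150 / 2425185 = 3.9300713

3.9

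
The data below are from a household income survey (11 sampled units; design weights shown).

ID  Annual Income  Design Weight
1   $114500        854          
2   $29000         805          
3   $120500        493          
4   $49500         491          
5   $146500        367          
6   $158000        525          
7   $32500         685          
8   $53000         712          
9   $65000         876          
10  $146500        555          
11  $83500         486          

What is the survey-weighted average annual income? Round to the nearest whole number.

84740

Weighted sum = 580381500
Sum of weights = 854 + 805 + 493 + 491 + 367 + 525 + 685 + 712 + 876 + 555 + 486 = 6849
Weighted mean = 580381500 / 6849 = 84739.597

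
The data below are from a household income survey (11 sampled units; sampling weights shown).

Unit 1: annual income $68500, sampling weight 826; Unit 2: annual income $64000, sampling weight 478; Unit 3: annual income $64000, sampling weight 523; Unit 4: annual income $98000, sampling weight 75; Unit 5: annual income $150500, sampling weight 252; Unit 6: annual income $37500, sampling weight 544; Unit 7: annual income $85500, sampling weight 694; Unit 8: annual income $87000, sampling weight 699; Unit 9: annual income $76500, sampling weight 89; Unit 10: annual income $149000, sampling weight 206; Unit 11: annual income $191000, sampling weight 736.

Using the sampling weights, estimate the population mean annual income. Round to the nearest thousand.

95000

Weighted sum = 68500×826 + 64000×478 + 64000×523 + 98000×75 + 150500×252 + 37500×544 + 85500×694 + 87000×699 + 76500×89 + 149000×206 + 191000×736
  = 484549500
Sum of weights = 826 + 478 + 523 + 75 + 252 + 544 + 694 + 699 + 89 + 206 + 736 = 5122
Weighted mean = 484549500 / 5122 = 94601.62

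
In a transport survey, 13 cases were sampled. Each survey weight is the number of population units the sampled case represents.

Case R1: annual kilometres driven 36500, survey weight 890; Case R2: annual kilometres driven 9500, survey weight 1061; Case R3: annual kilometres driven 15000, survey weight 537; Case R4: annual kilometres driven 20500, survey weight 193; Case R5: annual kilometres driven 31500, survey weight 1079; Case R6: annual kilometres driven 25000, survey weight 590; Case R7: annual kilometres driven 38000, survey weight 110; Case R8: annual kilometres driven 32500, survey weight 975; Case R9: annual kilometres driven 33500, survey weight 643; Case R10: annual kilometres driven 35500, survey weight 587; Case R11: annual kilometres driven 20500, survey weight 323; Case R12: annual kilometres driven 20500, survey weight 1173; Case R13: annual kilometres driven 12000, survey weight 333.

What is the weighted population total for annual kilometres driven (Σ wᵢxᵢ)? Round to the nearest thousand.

Weighted total = 216225000

216225000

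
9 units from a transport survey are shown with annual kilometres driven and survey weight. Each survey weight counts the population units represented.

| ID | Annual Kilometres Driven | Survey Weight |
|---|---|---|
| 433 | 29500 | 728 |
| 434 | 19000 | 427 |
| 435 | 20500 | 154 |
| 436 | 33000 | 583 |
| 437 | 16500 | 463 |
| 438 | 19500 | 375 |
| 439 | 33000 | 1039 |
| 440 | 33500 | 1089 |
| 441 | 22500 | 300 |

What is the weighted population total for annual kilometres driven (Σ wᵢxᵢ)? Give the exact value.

Weighted total = 29500×728 + 19000×427 + 20500×154 + 33000×583 + 16500×463 + 19500×375 + 33000×1039 + 33500×1089 + 22500×300
  = 21476000 + 8113000 + 3157000 + 19239000 + 7639500 + 7312500 + 34287000 + 36481500 + 6750000 = 144455500

144455500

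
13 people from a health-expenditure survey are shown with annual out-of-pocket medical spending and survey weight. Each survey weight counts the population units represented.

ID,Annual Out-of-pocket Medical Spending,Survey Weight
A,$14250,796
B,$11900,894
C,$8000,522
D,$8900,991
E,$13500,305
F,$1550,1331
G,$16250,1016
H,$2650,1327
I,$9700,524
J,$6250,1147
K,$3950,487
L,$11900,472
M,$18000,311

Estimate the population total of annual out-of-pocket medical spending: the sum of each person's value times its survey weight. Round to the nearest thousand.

Weighted total = 86574600

86575000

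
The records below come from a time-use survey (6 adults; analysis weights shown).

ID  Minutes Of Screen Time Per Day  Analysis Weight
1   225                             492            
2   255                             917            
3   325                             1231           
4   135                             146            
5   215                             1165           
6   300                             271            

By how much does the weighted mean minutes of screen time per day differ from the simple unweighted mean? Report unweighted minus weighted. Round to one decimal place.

Unweighted sum = 225 + 255 + 325 + 135 + 215 + 300 = 1455
Unweighted mean = 1455 / 6 = 242.5
Weighted sum = 225×492 + 255×917 + 325×1231 + 135×146 + 215×1165 + 300×271
  = 110700 + 233835 + 400075 + 19710 + 250475 + 81300 = 1096095
Sum of weights = 4222
Weighted mean = 1096095 / 4222 = 259.61511
Difference (unweighted minus weighted) = -17.115111

-17.1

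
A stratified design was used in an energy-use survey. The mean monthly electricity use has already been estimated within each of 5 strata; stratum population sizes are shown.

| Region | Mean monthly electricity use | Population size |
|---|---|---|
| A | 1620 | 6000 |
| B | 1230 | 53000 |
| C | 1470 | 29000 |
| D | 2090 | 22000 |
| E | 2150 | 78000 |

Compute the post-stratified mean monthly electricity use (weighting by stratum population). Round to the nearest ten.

1760

Σ Nₕ·x̄ₕ = 1620×6000 + 1230×53000 + 1470×29000 + 2090×22000 + 2150×78000
  = 9720000 + 65190000 + 42630000 + 45980000 + 167700000 = 331220000
Σ Nₕ = 6000 + 53000 + 29000 + 22000 + 78000 = 188000
Overall mean = 331220000 / 188000 = 1761.8085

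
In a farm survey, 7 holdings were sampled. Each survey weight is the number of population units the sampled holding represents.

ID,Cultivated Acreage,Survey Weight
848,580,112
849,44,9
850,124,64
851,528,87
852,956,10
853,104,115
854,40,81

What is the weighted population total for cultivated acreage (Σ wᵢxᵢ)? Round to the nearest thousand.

Weighted total = 580×112 + 44×9 + 124×64 + 528×87 + 956×10 + 104×115 + 40×81
  = 64960 + 396 + 7936 + 45936 + 9560 + 11960 + 3240 = 143988

144000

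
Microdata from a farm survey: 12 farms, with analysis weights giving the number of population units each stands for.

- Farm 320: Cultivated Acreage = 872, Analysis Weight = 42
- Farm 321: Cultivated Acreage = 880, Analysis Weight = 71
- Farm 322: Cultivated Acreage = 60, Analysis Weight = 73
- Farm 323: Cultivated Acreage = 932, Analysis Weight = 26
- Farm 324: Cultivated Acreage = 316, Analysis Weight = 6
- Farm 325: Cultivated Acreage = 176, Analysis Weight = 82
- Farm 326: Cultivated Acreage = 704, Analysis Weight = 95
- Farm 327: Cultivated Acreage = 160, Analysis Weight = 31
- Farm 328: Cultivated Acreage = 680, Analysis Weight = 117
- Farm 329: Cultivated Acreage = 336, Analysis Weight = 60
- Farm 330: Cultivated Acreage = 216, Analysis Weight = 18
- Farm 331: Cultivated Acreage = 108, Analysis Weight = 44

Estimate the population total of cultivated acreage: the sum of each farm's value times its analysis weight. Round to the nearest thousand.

324000

Weighted total = 872×42 + 880×71 + 60×73 + 932×26 + 316×6 + 176×82 + 704×95 + 160×31 + 680×117 + 336×60 + 216×18 + 108×44
  = 324244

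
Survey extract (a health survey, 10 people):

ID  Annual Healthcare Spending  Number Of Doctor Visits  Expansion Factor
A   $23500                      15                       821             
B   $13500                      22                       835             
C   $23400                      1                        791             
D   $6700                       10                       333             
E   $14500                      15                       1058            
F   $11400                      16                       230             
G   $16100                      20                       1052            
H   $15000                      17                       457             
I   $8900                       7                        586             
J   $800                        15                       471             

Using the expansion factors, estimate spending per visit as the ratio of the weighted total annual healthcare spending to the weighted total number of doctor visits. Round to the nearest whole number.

Σ wᵢ·y = 23500×821 + 13500×835 + 23400×791 + 6700×333 + 14500×1058 + 11400×230 + 16100×1052 + 15000×457 + 8900×586 + 800×471
  = 19293500 + 11272500 + 18509400 + 2231100 + 15341000 + 2622000 + 16937200 + 6855000 + 5215400 + 376800 = 98653900
Σ wᵢ·x = 15×821 + 22×835 + 1×791 + 10×333 + 15×1058 + 16×230 + 20×1052 + 17×457 + 7×586 + 15×471
  = 94332
Ratio = 98653900 / 94332 = 1045.8158

1046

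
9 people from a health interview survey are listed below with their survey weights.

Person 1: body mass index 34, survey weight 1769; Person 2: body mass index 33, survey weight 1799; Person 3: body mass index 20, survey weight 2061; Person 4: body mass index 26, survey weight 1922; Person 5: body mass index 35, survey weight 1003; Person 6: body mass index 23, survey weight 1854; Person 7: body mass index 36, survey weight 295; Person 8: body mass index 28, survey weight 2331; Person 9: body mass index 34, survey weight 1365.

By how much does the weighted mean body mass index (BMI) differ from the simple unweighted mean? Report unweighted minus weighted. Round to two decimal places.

Unweighted sum = 269
Unweighted mean = 269 / 9 = 29.888889
Weighted sum = 34×1769 + 33×1799 + 20×2061 + 26×1922 + 35×1003 + 23×1854 + 36×295 + 28×2331 + 34×1365
  = 410750
Sum of weights = 1769 + 1799 + 2061 + 1922 + 1003 + 1854 + 295 + 2331 + 1365 = 14399
Weighted mean = 410750 / 14399 = 28.526287
Difference (unweighted minus weighted) = 1.3626023

1.36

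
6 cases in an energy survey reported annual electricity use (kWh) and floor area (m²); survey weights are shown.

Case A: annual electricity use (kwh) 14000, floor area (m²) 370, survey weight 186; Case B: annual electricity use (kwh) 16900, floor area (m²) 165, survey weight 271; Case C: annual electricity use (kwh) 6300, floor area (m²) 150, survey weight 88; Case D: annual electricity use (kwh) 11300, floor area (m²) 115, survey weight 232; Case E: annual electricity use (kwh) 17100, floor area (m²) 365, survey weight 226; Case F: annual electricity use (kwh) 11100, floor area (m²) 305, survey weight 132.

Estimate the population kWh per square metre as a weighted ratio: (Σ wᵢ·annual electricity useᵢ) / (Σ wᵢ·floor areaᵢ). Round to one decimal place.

Σ wᵢ·y = 14000×186 + 16900×271 + 6300×88 + 11300×232 + 17100×226 + 11100×132
  = 2604000 + 4579900 + 554400 + 2621600 + 3864600 + 1465200 = 15689700
Σ wᵢ·x = 276165
Ratio = 15689700 / 276165 = 56.812775

56.8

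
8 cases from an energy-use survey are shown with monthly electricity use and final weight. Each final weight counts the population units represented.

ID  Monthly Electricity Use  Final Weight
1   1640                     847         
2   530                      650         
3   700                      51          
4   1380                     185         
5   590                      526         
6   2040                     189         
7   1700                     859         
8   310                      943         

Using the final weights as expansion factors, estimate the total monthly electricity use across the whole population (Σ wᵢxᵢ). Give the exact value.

Weighted total = 1640×847 + 530×650 + 700×51 + 1380×185 + 590×526 + 2040×189 + 1700×859 + 310×943
  = 1389080 + 344500 + 35700 + 255300 + 310340 + 385560 + 1460300 + 292330 = 4473110

4473110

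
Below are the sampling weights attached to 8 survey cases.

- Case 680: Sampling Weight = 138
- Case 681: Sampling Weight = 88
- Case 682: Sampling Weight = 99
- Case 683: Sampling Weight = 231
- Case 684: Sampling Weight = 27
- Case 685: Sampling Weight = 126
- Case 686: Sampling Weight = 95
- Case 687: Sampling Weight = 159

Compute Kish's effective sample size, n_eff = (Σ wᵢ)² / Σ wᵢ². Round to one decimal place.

Σ wᵢ = 138 + 88 + 99 + 231 + 27 + 126 + 95 + 159 = 963
Σ wᵢ² = 19044 + 7744 + 9801 + 53361 + 729 + 15876 + 9025 + 25281 = 140861
n_eff = 963² / 140861 = 927369 / 140861 = 6.5835753

6.6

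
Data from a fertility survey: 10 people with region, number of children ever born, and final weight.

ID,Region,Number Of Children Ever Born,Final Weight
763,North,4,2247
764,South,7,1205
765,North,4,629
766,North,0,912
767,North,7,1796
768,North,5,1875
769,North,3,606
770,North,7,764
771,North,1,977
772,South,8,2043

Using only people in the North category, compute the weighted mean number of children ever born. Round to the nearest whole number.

4

North rows: 763, 765, 766, 767, 768, 769, 770, 771
Weighted sum = 41594
Sum of weights = 2247 + 629 + 912 + 1796 + 1875 + 606 + 764 + 977 = 9806
Weighted mean = 41594 / 9806 = 4.2416888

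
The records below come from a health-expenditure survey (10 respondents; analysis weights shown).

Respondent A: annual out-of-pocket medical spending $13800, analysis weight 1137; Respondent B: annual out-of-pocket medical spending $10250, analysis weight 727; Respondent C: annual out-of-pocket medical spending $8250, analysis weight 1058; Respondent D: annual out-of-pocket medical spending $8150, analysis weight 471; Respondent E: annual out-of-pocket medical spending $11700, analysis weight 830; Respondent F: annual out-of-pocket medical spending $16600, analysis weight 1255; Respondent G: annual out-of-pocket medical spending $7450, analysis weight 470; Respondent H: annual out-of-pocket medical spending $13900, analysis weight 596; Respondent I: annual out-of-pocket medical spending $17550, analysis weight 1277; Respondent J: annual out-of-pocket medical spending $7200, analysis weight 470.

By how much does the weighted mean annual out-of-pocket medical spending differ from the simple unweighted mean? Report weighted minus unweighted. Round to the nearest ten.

1040

Unweighted sum = 114850
Unweighted mean = 114850 / 10 = 11485
Weighted sum = 13800×1137 + 10250×727 + 8250×1058 + 8150×471 + 11700×830 + 16600×1255 + 7450×470 + 13900×596 + 17550×1277 + 7200×470
  = 15690600 + 7451750 + 8728500 + 3838650 + 9711000 + 20833000 + 3501500 + 8284400 + 22411350 + 3384000 = 103834750
Sum of weights = 8291
Weighted mean = 103834750 / 8291 = 12523.791
Difference (weighted minus unweighted) = 1038.7909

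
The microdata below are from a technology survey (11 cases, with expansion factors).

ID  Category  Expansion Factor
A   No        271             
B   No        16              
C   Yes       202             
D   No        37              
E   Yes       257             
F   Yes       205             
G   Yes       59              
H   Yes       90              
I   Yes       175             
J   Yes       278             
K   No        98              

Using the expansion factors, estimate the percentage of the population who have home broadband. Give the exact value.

Sum of weights for 'Yes' = 202 + 257 + 205 + 59 + 90 + 175 + 278 = 1266
Total weight = 271 + 16 + 202 + 37 + 257 + 205 + 59 + 90 + 175 + 278 + 98 = 1688
Weighted proportion = 1266 / 1688 = 0.75 → 75%

75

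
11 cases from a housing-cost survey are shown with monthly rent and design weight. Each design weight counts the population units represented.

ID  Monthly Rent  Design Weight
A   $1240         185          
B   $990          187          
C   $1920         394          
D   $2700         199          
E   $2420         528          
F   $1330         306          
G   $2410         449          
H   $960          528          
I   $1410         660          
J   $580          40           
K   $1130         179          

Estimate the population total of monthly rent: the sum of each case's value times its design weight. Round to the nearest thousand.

6138000

Weighted total = 1240×185 + 990×187 + 1920×394 + 2700×199 + 2420×528 + 1330×306 + 2410×449 + 960×528 + 1410×660 + 580×40 + 1130×179
  = 229400 + 185130 + 756480 + 537300 + 1277760 + 406980 + 1082090 + 506880 + 930600 + 23200 + 202270 = 6138090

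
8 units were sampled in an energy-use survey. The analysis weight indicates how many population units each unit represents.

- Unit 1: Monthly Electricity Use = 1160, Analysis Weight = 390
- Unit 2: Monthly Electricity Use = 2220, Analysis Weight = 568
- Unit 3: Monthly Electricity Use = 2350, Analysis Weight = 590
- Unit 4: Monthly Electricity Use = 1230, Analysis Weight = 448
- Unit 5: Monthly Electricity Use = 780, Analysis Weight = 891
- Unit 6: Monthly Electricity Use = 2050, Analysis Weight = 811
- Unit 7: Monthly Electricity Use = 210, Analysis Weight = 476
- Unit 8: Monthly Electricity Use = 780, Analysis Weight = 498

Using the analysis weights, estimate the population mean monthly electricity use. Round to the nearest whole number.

Weighted sum = 1160×390 + 2220×568 + 2350×590 + 1230×448 + 780×891 + 2050×811 + 210×476 + 780×498
  = 6496830
Sum of weights = 390 + 568 + 590 + 448 + 891 + 811 + 476 + 498 = 4672
Weighted mean = 6496830 / 4672 = 1390.5886

1391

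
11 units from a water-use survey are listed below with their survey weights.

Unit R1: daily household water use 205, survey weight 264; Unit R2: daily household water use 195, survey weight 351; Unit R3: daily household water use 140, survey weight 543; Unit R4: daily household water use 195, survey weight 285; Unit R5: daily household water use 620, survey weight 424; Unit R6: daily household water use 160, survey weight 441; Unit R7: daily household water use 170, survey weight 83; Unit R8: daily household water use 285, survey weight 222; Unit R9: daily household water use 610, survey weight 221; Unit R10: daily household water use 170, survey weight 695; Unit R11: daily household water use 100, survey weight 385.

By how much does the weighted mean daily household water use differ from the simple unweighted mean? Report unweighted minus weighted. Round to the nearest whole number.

Unweighted sum = 205 + 195 + 140 + 195 + 620 + 160 + 170 + 285 + 610 + 170 + 100 = 2850
Unweighted mean = 2850 / 11 = 259.09091
Weighted sum = 205×264 + 195×351 + 140×543 + 195×285 + 620×424 + 160×441 + 170×83 + 285×222 + 610×221 + 170×695 + 100×385
  = 54120 + 68445 + 76020 + 55575 + 262880 + 70560 + 14110 + 63270 + 134810 + 118150 + 38500 = 956440
Sum of weights = 3914
Weighted mean = 956440 / 3914 = 244.36382
Difference (unweighted minus weighted) = 14.727087

15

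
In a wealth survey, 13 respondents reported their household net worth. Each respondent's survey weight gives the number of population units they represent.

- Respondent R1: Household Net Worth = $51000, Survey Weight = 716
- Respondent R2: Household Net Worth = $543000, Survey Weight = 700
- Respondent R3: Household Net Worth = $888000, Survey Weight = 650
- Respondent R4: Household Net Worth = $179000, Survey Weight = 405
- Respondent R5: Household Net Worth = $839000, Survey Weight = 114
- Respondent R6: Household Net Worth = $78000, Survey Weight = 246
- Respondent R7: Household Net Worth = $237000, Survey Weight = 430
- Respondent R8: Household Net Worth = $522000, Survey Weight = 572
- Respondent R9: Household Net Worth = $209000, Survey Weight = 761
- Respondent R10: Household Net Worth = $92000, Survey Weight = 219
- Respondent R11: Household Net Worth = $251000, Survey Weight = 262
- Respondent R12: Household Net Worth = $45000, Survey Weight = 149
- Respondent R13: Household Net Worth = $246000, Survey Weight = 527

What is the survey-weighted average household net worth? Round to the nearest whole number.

Weighted sum = 1962945000
Sum of weights = 5751
Weighted mean = 1962945000 / 5751 = 341322.38

341322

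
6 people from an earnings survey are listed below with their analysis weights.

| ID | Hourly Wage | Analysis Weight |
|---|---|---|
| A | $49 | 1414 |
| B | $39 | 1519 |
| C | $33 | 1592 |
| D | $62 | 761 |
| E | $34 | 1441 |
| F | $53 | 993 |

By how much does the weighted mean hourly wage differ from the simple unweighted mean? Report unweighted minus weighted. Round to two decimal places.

2.27

Unweighted sum = 49 + 39 + 33 + 62 + 34 + 53 = 270
Unweighted mean = 270 / 6 = 45
Weighted sum = 49×1414 + 39×1519 + 33×1592 + 62×761 + 34×1441 + 53×993
  = 69286 + 59241 + 52536 + 47182 + 48994 + 52629 = 329868
Sum of weights = 1414 + 1519 + 1592 + 761 + 1441 + 993 = 7720
Weighted mean = 329868 / 7720 = 42.729016
Difference (unweighted minus weighted) = 2.2709845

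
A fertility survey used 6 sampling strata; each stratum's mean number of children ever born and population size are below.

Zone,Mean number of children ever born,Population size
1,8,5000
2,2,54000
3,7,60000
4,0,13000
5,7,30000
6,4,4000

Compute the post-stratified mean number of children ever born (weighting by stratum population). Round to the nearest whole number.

5

Σ Nₕ·x̄ₕ = 794000
Σ Nₕ = 5000 + 54000 + 60000 + 13000 + 30000 + 4000 = 166000
Overall mean = 794000 / 166000 = 4.7831325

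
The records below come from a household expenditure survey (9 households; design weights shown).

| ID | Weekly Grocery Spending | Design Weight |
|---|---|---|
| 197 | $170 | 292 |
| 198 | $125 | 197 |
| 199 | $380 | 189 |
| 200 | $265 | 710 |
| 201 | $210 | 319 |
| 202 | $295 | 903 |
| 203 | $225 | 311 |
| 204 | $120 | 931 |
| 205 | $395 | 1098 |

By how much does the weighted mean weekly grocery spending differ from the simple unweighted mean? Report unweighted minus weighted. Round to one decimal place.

Unweighted sum = 170 + 125 + 380 + 265 + 210 + 295 + 225 + 120 + 395 = 2185
Unweighted mean = 2185 / 9 = 242.77778
Weighted sum = 170×292 + 125×197 + 380×189 + 265×710 + 210×319 + 295×903 + 225×311 + 120×931 + 395×1098
  = 49640 + 24625 + 71820 + 188150 + 66990 + 266385 + 69975 + 111720 + 433710 = 1283015
Sum of weights = 292 + 197 + 189 + 710 + 319 + 903 + 311 + 931 + 1098 = 4950
Weighted mean = 1283015 / 4950 = 259.19495
Difference (unweighted minus weighted) = -16.417172

-16.4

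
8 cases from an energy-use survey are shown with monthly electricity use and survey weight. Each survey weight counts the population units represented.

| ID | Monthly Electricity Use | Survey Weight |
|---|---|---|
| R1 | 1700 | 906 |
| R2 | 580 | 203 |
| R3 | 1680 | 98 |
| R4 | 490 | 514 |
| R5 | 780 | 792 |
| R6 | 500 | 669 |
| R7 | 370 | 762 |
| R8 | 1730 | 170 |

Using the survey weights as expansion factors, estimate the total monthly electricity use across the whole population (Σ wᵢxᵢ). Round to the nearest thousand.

Weighted total = 3602740

3603000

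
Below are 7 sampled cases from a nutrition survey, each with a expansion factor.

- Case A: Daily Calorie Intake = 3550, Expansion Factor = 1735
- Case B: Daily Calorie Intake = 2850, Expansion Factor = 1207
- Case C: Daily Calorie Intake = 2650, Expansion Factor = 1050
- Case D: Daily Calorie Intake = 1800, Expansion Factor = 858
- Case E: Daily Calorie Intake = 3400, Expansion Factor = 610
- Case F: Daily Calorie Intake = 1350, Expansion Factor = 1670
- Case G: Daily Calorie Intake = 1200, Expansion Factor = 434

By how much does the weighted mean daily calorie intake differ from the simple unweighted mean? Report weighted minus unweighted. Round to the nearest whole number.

Unweighted sum = 16800
Unweighted mean = 16800 / 7 = 2400
Weighted sum = 3550×1735 + 2850×1207 + 2650×1050 + 1800×858 + 3400×610 + 1350×1670 + 1200×434
  = 18775400
Sum of weights = 1735 + 1207 + 1050 + 858 + 610 + 1670 + 434 = 7564
Weighted mean = 18775400 / 7564 = 2482.2052
Difference (weighted minus unweighted) = 82.205182

82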